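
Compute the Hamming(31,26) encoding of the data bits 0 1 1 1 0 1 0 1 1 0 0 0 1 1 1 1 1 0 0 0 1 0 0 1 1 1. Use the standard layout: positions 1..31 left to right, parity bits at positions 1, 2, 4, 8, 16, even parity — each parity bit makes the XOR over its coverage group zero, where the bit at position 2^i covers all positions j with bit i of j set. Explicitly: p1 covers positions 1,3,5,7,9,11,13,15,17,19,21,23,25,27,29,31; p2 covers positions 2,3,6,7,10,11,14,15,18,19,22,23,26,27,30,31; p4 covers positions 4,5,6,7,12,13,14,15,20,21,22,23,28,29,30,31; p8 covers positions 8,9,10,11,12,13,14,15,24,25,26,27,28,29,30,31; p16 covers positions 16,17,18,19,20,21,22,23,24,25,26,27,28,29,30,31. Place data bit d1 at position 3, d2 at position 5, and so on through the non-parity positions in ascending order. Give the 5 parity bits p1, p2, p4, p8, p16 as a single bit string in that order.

Place data bits at non-power-of-two positions: b3=0, b5=1, b6=1, b7=1, b9=0, b10=1, b11=0, b12=1, b13=1, b14=0, b15=0, b17=0, b18=1, b19=1, b20=1, b21=1, b22=1, b23=0, b24=0, b25=0, b26=1, b27=0, b28=0, b29=1, b30=1, b31=1.
p1 = XOR of data positions {3,5,7,9,11,13,15,17,19,21,23,25,27,29,31} = 0⊕1⊕1⊕0⊕0⊕1⊕0⊕0⊕1⊕1⊕0⊕0⊕0⊕1⊕1 = 1
p2 = XOR of data positions {3,6,7,10,11,14,15,18,19,22,23,26,27,30,31} = 0⊕1⊕1⊕1⊕0⊕0⊕0⊕1⊕1⊕1⊕0⊕1⊕0⊕1⊕1 = 1
p4 = XOR of data positions {5,6,7,12,13,14,15,20,21,22,23,28,29,30,31} = 1⊕1⊕1⊕1⊕1⊕0⊕0⊕1⊕1⊕1⊕0⊕0⊕1⊕1⊕1 = 1
p8 = XOR of data positions {9,10,11,12,13,14,15,24,25,26,27,28,29,30,31} = 0⊕1⊕0⊕1⊕1⊕0⊕0⊕0⊕0⊕1⊕0⊕0⊕1⊕1⊕1 = 1
p16 = XOR of data positions {17,18,19,20,21,22,23,24,25,26,27,28,29,30,31} = 0⊕1⊕1⊕1⊕1⊕1⊕0⊕0⊕0⊕1⊕0⊕0⊕1⊕1⊕1 = 1
Parity bits p1,p2,p4,p8,p16 = 11111

11111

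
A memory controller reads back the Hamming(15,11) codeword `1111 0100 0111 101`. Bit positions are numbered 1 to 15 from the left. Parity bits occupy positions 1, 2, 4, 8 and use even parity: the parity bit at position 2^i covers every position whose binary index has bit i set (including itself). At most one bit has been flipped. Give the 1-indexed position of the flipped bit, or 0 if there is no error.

13

s1: b1⊕b3⊕b5⊕b7⊕b9⊕b11⊕b13⊕b15 = 1⊕1⊕0⊕0⊕0⊕1⊕1⊕1 = 1
s2: b2⊕b3⊕b6⊕b7⊕b10⊕b11⊕b14⊕b15 = 1⊕1⊕1⊕0⊕1⊕1⊕0⊕1 = 0
s4: b4⊕b5⊕b6⊕b7⊕b12⊕b13⊕b14⊕b15 = 1⊕0⊕1⊕0⊕1⊕1⊕0⊕1 = 1
s8: b8⊕b9⊕b10⊕b11⊕b12⊕b13⊕b14⊕b15 = 0⊕0⊕1⊕1⊕1⊕1⊕0⊕1 = 1
Syndrome (s8...s1) = 1101 → position 13.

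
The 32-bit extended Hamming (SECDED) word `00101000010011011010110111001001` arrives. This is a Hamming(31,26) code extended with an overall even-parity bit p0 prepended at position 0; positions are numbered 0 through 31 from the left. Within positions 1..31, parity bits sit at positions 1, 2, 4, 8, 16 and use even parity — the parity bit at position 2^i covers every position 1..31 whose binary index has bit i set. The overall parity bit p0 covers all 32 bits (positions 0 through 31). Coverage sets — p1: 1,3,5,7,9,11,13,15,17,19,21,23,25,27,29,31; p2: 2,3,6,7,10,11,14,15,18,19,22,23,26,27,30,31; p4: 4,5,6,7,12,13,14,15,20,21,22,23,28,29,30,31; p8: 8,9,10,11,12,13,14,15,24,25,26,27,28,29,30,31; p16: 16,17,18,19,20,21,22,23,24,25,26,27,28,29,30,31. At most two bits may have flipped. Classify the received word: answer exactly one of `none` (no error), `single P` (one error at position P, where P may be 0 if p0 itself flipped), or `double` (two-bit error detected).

s1: b1⊕b3⊕b5⊕b7⊕b9⊕b11⊕b13⊕b15⊕b17⊕b19⊕b21⊕b23⊕b25⊕b27⊕b29⊕b31 = 0⊕0⊕0⊕0⊕1⊕0⊕1⊕1⊕0⊕0⊕1⊕1⊕1⊕0⊕0⊕1 = 1
s2: b2⊕b3⊕b6⊕b7⊕b10⊕b11⊕b14⊕b15⊕b18⊕b19⊕b22⊕b23⊕b26⊕b27⊕b30⊕b31 = 1⊕0⊕0⊕0⊕0⊕0⊕0⊕1⊕1⊕0⊕0⊕1⊕0⊕0⊕0⊕1 = 1
s4: b4⊕b5⊕b6⊕b7⊕b12⊕b13⊕b14⊕b15⊕b20⊕b21⊕b22⊕b23⊕b28⊕b29⊕b30⊕b31 = 1⊕0⊕0⊕0⊕1⊕1⊕0⊕1⊕1⊕1⊕0⊕1⊕1⊕0⊕0⊕1 = 1
s8: b8⊕b9⊕b10⊕b11⊕b12⊕b13⊕b14⊕b15⊕b24⊕b25⊕b26⊕b27⊕b28⊕b29⊕b30⊕b31 = 0⊕1⊕0⊕0⊕1⊕1⊕0⊕1⊕1⊕1⊕0⊕0⊕1⊕0⊕0⊕1 = 0
s16: b16⊕b17⊕b18⊕b19⊕b20⊕b21⊕b22⊕b23⊕b24⊕b25⊕b26⊕b27⊕b28⊕b29⊕b30⊕b31 = 1⊕0⊕1⊕0⊕1⊕1⊕0⊕1⊕1⊕1⊕0⊕0⊕1⊕0⊕0⊕1 = 1
Syndrome (s16...s1) = 10111 → position 23.
Overall parity (XOR of all 32 bits, including p0): 0⊕0⊕1⊕0⊕1⊕0⊕0⊕0⊕0⊕1⊕0⊕0⊕1⊕1⊕0⊕1⊕1⊕0⊕1⊕0⊕1⊕1⊕0⊕1⊕1⊕1⊕0⊕0⊕1⊕0⊕0⊕1 = 1
Overall=1, syndrome position=23 → single-bit error at position 23.

single 23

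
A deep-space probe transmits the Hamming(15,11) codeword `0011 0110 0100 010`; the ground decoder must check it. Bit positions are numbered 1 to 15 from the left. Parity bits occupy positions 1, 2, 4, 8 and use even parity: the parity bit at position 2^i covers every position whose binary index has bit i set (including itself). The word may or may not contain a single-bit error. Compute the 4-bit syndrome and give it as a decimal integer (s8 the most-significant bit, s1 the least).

s1: b1⊕b3⊕b5⊕b7⊕b9⊕b11⊕b13⊕b15 = 0⊕1⊕0⊕1⊕0⊕0⊕0⊕0 = 0
s2: b2⊕b3⊕b6⊕b7⊕b10⊕b11⊕b14⊕b15 = 0⊕1⊕1⊕1⊕1⊕0⊕1⊕0 = 1
s4: b4⊕b5⊕b6⊕b7⊕b12⊕b13⊕b14⊕b15 = 1⊕0⊕1⊕1⊕0⊕0⊕1⊕0 = 0
s8: b8⊕b9⊕b10⊕b11⊕b12⊕b13⊕b14⊕b15 = 0⊕0⊕1⊕0⊕0⊕0⊕1⊕0 = 0
Syndrome (s8...s1) = 0010 → position 2.

2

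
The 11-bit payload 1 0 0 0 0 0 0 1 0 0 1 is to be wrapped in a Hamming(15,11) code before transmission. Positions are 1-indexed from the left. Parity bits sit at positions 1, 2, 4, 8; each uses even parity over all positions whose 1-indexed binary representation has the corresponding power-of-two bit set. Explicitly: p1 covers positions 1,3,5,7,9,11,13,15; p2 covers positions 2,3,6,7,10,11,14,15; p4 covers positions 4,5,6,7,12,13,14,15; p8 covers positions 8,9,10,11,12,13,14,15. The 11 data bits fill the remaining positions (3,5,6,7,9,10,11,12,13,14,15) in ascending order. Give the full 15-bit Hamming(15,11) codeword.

001000000001001

Place data bits at non-power-of-two positions: b3=1, b5=0, b6=0, b7=0, b9=0, b10=0, b11=0, b12=1, b13=0, b14=0, b15=1.
p1 = XOR of data positions {3,5,7,9,11,13,15} = 1⊕0⊕0⊕0⊕0⊕0⊕1 = 0
p2 = XOR of data positions {3,6,7,10,11,14,15} = 1⊕0⊕0⊕0⊕0⊕0⊕1 = 0
p4 = XOR of data positions {5,6,7,12,13,14,15} = 0⊕0⊕0⊕1⊕0⊕0⊕1 = 0
p8 = XOR of data positions {9,10,11,12,13,14,15} = 0⊕0⊕0⊕1⊕0⊕0⊕1 = 0
Codeword b1..b15 = 001000000001001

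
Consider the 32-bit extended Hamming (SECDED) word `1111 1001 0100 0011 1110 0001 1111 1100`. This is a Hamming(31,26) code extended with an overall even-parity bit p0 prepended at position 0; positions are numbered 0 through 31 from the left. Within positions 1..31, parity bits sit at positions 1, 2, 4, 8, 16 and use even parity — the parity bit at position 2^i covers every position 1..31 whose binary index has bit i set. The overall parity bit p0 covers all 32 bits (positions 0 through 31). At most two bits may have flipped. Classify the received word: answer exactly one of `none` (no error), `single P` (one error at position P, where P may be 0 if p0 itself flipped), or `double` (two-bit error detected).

single 14

s1: b1⊕b3⊕b5⊕b7⊕b9⊕b11⊕b13⊕b15⊕b17⊕b19⊕b21⊕b23⊕b25⊕b27⊕b29⊕b31 = 1⊕1⊕0⊕1⊕1⊕0⊕0⊕1⊕1⊕0⊕0⊕1⊕1⊕1⊕1⊕0 = 0
s2: b2⊕b3⊕b6⊕b7⊕b10⊕b11⊕b14⊕b15⊕b18⊕b19⊕b22⊕b23⊕b26⊕b27⊕b30⊕b31 = 1⊕1⊕0⊕1⊕0⊕0⊕1⊕1⊕1⊕0⊕0⊕1⊕1⊕1⊕0⊕0 = 1
s4: b4⊕b5⊕b6⊕b7⊕b12⊕b13⊕b14⊕b15⊕b20⊕b21⊕b22⊕b23⊕b28⊕b29⊕b30⊕b31 = 1⊕0⊕0⊕1⊕0⊕0⊕1⊕1⊕0⊕0⊕0⊕1⊕1⊕1⊕0⊕0 = 1
s8: b8⊕b9⊕b10⊕b11⊕b12⊕b13⊕b14⊕b15⊕b24⊕b25⊕b26⊕b27⊕b28⊕b29⊕b30⊕b31 = 0⊕1⊕0⊕0⊕0⊕0⊕1⊕1⊕1⊕1⊕1⊕1⊕1⊕1⊕0⊕0 = 1
s16: b16⊕b17⊕b18⊕b19⊕b20⊕b21⊕b22⊕b23⊕b24⊕b25⊕b26⊕b27⊕b28⊕b29⊕b30⊕b31 = 1⊕1⊕1⊕0⊕0⊕0⊕0⊕1⊕1⊕1⊕1⊕1⊕1⊕1⊕0⊕0 = 0
Syndrome (s16...s1) = 01110 → position 14.
Overall parity (XOR of all 32 bits, including p0): 1⊕1⊕1⊕1⊕1⊕0⊕0⊕1⊕0⊕1⊕0⊕0⊕0⊕0⊕1⊕1⊕1⊕1⊕1⊕0⊕0⊕0⊕0⊕1⊕1⊕1⊕1⊕1⊕1⊕1⊕0⊕0 = 1
Overall=1, syndrome position=14 → single-bit error at position 14.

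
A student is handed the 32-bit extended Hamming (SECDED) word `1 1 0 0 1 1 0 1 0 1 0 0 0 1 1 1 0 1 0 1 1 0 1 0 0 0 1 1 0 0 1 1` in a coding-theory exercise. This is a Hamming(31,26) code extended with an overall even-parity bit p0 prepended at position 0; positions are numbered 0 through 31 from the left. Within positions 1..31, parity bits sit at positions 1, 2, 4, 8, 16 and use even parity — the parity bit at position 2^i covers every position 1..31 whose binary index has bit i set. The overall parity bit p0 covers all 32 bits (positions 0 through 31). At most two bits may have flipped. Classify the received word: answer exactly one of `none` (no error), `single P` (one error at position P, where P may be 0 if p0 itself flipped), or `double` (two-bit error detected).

single 2

s1: b1⊕b3⊕b5⊕b7⊕b9⊕b11⊕b13⊕b15⊕b17⊕b19⊕b21⊕b23⊕b25⊕b27⊕b29⊕b31 = 1⊕0⊕1⊕1⊕1⊕0⊕1⊕1⊕1⊕1⊕0⊕0⊕0⊕1⊕0⊕1 = 0
s2: b2⊕b3⊕b6⊕b7⊕b10⊕b11⊕b14⊕b15⊕b18⊕b19⊕b22⊕b23⊕b26⊕b27⊕b30⊕b31 = 0⊕0⊕0⊕1⊕0⊕0⊕1⊕1⊕0⊕1⊕1⊕0⊕1⊕1⊕1⊕1 = 1
s4: b4⊕b5⊕b6⊕b7⊕b12⊕b13⊕b14⊕b15⊕b20⊕b21⊕b22⊕b23⊕b28⊕b29⊕b30⊕b31 = 1⊕1⊕0⊕1⊕0⊕1⊕1⊕1⊕1⊕0⊕1⊕0⊕0⊕0⊕1⊕1 = 0
s8: b8⊕b9⊕b10⊕b11⊕b12⊕b13⊕b14⊕b15⊕b24⊕b25⊕b26⊕b27⊕b28⊕b29⊕b30⊕b31 = 0⊕1⊕0⊕0⊕0⊕1⊕1⊕1⊕0⊕0⊕1⊕1⊕0⊕0⊕1⊕1 = 0
s16: b16⊕b17⊕b18⊕b19⊕b20⊕b21⊕b22⊕b23⊕b24⊕b25⊕b26⊕b27⊕b28⊕b29⊕b30⊕b31 = 0⊕1⊕0⊕1⊕1⊕0⊕1⊕0⊕0⊕0⊕1⊕1⊕0⊕0⊕1⊕1 = 0
Syndrome (s16...s1) = 00010 → position 2.
Overall parity (XOR of all 32 bits, including p0): 1⊕1⊕0⊕0⊕1⊕1⊕0⊕1⊕0⊕1⊕0⊕0⊕0⊕1⊕1⊕1⊕0⊕1⊕0⊕1⊕1⊕0⊕1⊕0⊕0⊕0⊕1⊕1⊕0⊕0⊕1⊕1 = 1
Overall=1, syndrome position=2 → single-bit error at position 2.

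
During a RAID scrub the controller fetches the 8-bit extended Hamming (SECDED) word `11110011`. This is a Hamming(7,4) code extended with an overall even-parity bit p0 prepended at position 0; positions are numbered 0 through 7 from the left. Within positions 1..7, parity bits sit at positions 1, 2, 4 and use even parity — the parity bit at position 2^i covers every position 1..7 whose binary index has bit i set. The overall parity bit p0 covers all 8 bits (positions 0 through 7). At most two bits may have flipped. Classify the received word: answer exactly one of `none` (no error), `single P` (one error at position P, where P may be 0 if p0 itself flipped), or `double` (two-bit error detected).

s1: b1⊕b3⊕b5⊕b7 = 1⊕1⊕0⊕1 = 1
s2: b2⊕b3⊕b6⊕b7 = 1⊕1⊕1⊕1 = 0
s4: b4⊕b5⊕b6⊕b7 = 0⊕0⊕1⊕1 = 0
Syndrome (s4...s1) = 001 → position 1.
Overall parity (XOR of all 8 bits, including p0): 1⊕1⊕1⊕1⊕0⊕0⊕1⊕1 = 0
Overall=0, syndrome position=1 → double-bit error detected (uncorrectable).

double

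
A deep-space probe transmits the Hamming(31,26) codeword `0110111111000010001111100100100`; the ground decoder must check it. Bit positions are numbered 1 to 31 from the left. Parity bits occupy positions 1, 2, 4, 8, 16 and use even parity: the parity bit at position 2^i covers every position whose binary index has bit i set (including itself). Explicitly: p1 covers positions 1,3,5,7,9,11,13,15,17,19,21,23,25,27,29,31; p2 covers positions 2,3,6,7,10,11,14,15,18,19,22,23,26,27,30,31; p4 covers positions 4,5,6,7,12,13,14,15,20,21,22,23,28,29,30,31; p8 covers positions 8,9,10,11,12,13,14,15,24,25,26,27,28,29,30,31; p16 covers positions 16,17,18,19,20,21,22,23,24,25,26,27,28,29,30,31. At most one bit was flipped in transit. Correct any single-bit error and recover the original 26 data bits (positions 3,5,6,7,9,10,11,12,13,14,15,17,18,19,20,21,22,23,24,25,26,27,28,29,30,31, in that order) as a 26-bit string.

11111100001001101100100100

s1: b1⊕b3⊕b5⊕b7⊕b9⊕b11⊕b13⊕b15⊕b17⊕b19⊕b21⊕b23⊕b25⊕b27⊕b29⊕b31 = 0⊕1⊕1⊕1⊕1⊕0⊕0⊕1⊕0⊕1⊕1⊕1⊕0⊕0⊕1⊕0 = 1
s2: b2⊕b3⊕b6⊕b7⊕b10⊕b11⊕b14⊕b15⊕b18⊕b19⊕b22⊕b23⊕b26⊕b27⊕b30⊕b31 = 1⊕1⊕1⊕1⊕1⊕0⊕0⊕1⊕0⊕1⊕1⊕1⊕1⊕0⊕0⊕0 = 0
s4: b4⊕b5⊕b6⊕b7⊕b12⊕b13⊕b14⊕b15⊕b20⊕b21⊕b22⊕b23⊕b28⊕b29⊕b30⊕b31 = 0⊕1⊕1⊕1⊕0⊕0⊕0⊕1⊕1⊕1⊕1⊕1⊕0⊕1⊕0⊕0 = 1
s8: b8⊕b9⊕b10⊕b11⊕b12⊕b13⊕b14⊕b15⊕b24⊕b25⊕b26⊕b27⊕b28⊕b29⊕b30⊕b31 = 1⊕1⊕1⊕0⊕0⊕0⊕0⊕1⊕0⊕0⊕1⊕0⊕0⊕1⊕0⊕0 = 0
s16: b16⊕b17⊕b18⊕b19⊕b20⊕b21⊕b22⊕b23⊕b24⊕b25⊕b26⊕b27⊕b28⊕b29⊕b30⊕b31 = 0⊕0⊕0⊕1⊕1⊕1⊕1⊕1⊕0⊕0⊕1⊕0⊕0⊕1⊕0⊕0 = 1
Syndrome (s16...s1) = 10101 → position 21.
Flip bit 21: corrected codeword = 0110111111000010001101100100100
Data bits at positions 3,5,6,7,9,10,11,12,13,14,15,17,18,19,20,21,22,23,24,25,26,27,28,29,30,31: 11111100001001101100100100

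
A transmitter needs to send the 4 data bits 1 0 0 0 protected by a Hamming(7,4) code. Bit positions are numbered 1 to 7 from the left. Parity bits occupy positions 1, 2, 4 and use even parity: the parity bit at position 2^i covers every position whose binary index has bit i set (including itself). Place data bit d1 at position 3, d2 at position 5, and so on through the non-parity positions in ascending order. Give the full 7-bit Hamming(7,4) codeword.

1110000

Place data bits at non-power-of-two positions: b3=1, b5=0, b6=0, b7=0.
p1 = XOR of data positions {3,5,7} = 1⊕0⊕0 = 1
p2 = XOR of data positions {3,6,7} = 1⊕0⊕0 = 1
p4 = XOR of data positions {5,6,7} = 0⊕0⊕0 = 0
Codeword b1..b7 = 1110000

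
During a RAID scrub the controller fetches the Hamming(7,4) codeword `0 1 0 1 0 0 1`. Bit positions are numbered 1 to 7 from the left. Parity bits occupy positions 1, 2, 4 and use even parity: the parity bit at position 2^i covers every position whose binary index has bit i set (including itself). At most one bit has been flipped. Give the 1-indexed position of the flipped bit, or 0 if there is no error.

1

s1: b1⊕b3⊕b5⊕b7 = 0⊕0⊕0⊕1 = 1
s2: b2⊕b3⊕b6⊕b7 = 1⊕0⊕0⊕1 = 0
s4: b4⊕b5⊕b6⊕b7 = 1⊕0⊕0⊕1 = 0
Syndrome (s4...s1) = 001 → position 1.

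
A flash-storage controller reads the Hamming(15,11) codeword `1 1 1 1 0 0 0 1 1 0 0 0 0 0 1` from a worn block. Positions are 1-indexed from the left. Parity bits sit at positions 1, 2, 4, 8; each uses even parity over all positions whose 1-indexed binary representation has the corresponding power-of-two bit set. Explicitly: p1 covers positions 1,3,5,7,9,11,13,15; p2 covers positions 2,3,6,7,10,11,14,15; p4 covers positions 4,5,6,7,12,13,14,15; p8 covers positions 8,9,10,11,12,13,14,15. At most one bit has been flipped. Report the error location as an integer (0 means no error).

s1: b1⊕b3⊕b5⊕b7⊕b9⊕b11⊕b13⊕b15 = 1⊕1⊕0⊕0⊕1⊕0⊕0⊕1 = 0
s2: b2⊕b3⊕b6⊕b7⊕b10⊕b11⊕b14⊕b15 = 1⊕1⊕0⊕0⊕0⊕0⊕0⊕1 = 1
s4: b4⊕b5⊕b6⊕b7⊕b12⊕b13⊕b14⊕b15 = 1⊕0⊕0⊕0⊕0⊕0⊕0⊕1 = 0
s8: b8⊕b9⊕b10⊕b11⊕b12⊕b13⊕b14⊕b15 = 1⊕1⊕0⊕0⊕0⊕0⊕0⊕1 = 1
Syndrome (s8...s1) = 1010 → position 10.

10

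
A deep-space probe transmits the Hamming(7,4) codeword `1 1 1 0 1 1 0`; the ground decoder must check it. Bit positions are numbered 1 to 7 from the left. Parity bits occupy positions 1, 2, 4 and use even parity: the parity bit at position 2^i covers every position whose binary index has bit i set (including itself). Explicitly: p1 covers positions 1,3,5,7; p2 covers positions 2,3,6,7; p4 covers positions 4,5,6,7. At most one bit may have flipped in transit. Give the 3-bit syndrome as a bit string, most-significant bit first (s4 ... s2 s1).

s1: b1⊕b3⊕b5⊕b7 = 1⊕1⊕1⊕0 = 1
s2: b2⊕b3⊕b6⊕b7 = 1⊕1⊕1⊕0 = 1
s4: b4⊕b5⊕b6⊕b7 = 0⊕1⊕1⊕0 = 0
Syndrome (s4...s1) = 011 → position 3.

011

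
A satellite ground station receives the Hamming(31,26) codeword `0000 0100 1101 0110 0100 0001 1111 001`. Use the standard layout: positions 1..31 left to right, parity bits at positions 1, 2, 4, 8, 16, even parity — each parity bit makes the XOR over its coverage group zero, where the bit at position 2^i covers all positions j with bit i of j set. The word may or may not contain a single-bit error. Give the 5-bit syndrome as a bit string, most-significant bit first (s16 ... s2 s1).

11001

s1: b1⊕b3⊕b5⊕b7⊕b9⊕b11⊕b13⊕b15⊕b17⊕b19⊕b21⊕b23⊕b25⊕b27⊕b29⊕b31 = 0⊕0⊕0⊕0⊕1⊕0⊕0⊕1⊕0⊕0⊕0⊕0⊕1⊕1⊕0⊕1 = 1
s2: b2⊕b3⊕b6⊕b7⊕b10⊕b11⊕b14⊕b15⊕b18⊕b19⊕b22⊕b23⊕b26⊕b27⊕b30⊕b31 = 0⊕0⊕1⊕0⊕1⊕0⊕1⊕1⊕1⊕0⊕0⊕0⊕1⊕1⊕0⊕1 = 0
s4: b4⊕b5⊕b6⊕b7⊕b12⊕b13⊕b14⊕b15⊕b20⊕b21⊕b22⊕b23⊕b28⊕b29⊕b30⊕b31 = 0⊕0⊕1⊕0⊕1⊕0⊕1⊕1⊕0⊕0⊕0⊕0⊕1⊕0⊕0⊕1 = 0
s8: b8⊕b9⊕b10⊕b11⊕b12⊕b13⊕b14⊕b15⊕b24⊕b25⊕b26⊕b27⊕b28⊕b29⊕b30⊕b31 = 0⊕1⊕1⊕0⊕1⊕0⊕1⊕1⊕1⊕1⊕1⊕1⊕1⊕0⊕0⊕1 = 1
s16: b16⊕b17⊕b18⊕b19⊕b20⊕b21⊕b22⊕b23⊕b24⊕b25⊕b26⊕b27⊕b28⊕b29⊕b30⊕b31 = 0⊕0⊕1⊕0⊕0⊕0⊕0⊕0⊕1⊕1⊕1⊕1⊕1⊕0⊕0⊕1 = 1
Syndrome (s16...s1) = 11001 → position 25.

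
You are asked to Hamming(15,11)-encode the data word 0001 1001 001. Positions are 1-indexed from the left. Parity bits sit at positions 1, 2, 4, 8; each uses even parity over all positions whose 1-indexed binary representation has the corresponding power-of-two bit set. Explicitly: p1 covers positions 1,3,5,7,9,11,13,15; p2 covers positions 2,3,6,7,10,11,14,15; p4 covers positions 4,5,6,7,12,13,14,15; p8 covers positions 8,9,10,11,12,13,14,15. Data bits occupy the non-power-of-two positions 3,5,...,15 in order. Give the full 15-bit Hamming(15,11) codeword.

100100111001001

Place data bits at non-power-of-two positions: b3=0, b5=0, b6=0, b7=1, b9=1, b10=0, b11=0, b12=1, b13=0, b14=0, b15=1.
p1 = XOR of data positions {3,5,7,9,11,13,15} = 0⊕0⊕1⊕1⊕0⊕0⊕1 = 1
p2 = XOR of data positions {3,6,7,10,11,14,15} = 0⊕0⊕1⊕0⊕0⊕0⊕1 = 0
p4 = XOR of data positions {5,6,7,12,13,14,15} = 0⊕0⊕1⊕1⊕0⊕0⊕1 = 1
p8 = XOR of data positions {9,10,11,12,13,14,15} = 1⊕0⊕0⊕1⊕0⊕0⊕1 = 1
Codeword b1..b15 = 100100111001001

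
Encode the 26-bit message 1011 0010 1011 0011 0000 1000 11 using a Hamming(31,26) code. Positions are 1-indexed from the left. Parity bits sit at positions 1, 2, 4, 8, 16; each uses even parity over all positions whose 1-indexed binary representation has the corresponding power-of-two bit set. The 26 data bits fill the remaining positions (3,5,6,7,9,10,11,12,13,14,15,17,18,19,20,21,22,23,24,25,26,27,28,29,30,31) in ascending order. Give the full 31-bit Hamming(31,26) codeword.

0010011000101010100110000100011

Place data bits at non-power-of-two positions: b3=1, b5=0, b6=1, b7=1, b9=0, b10=0, b11=1, b12=0, b13=1, b14=0, b15=1, b17=1, b18=0, b19=0, b20=1, b21=1, b22=0, b23=0, b24=0, b25=0, b26=1, b27=0, b28=0, b29=0, b30=1, b31=1.
p1 = XOR of data positions {3,5,7,9,11,13,15,17,19,21,23,25,27,29,31} = 1⊕0⊕1⊕0⊕1⊕1⊕1⊕1⊕0⊕1⊕0⊕0⊕0⊕0⊕1 = 0
p2 = XOR of data positions {3,6,7,10,11,14,15,18,19,22,23,26,27,30,31} = 1⊕1⊕1⊕0⊕1⊕0⊕1⊕0⊕0⊕0⊕0⊕1⊕0⊕1⊕1 = 0
p4 = XOR of data positions {5,6,7,12,13,14,15,20,21,22,23,28,29,30,31} = 0⊕1⊕1⊕0⊕1⊕0⊕1⊕1⊕1⊕0⊕0⊕0⊕0⊕1⊕1 = 0
p8 = XOR of data positions {9,10,11,12,13,14,15,24,25,26,27,28,29,30,31} = 0⊕0⊕1⊕0⊕1⊕0⊕1⊕0⊕0⊕1⊕0⊕0⊕0⊕1⊕1 = 0
p16 = XOR of data positions {17,18,19,20,21,22,23,24,25,26,27,28,29,30,31} = 1⊕0⊕0⊕1⊕1⊕0⊕0⊕0⊕0⊕1⊕0⊕0⊕0⊕1⊕1 = 0
Codeword b1..b31 = 0010011000101010100110000100011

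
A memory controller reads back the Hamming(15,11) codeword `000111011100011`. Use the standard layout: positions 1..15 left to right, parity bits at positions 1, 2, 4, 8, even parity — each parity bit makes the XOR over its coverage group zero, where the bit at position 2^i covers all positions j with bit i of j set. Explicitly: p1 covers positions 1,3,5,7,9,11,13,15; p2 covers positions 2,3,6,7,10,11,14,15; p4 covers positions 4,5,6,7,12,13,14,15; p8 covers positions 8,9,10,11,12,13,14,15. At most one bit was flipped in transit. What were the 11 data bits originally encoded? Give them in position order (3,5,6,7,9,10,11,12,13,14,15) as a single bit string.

01101100111

s1: b1⊕b3⊕b5⊕b7⊕b9⊕b11⊕b13⊕b15 = 0⊕0⊕1⊕0⊕1⊕0⊕0⊕1 = 1
s2: b2⊕b3⊕b6⊕b7⊕b10⊕b11⊕b14⊕b15 = 0⊕0⊕1⊕0⊕1⊕0⊕1⊕1 = 0
s4: b4⊕b5⊕b6⊕b7⊕b12⊕b13⊕b14⊕b15 = 1⊕1⊕1⊕0⊕0⊕0⊕1⊕1 = 1
s8: b8⊕b9⊕b10⊕b11⊕b12⊕b13⊕b14⊕b15 = 1⊕1⊕1⊕0⊕0⊕0⊕1⊕1 = 1
Syndrome (s8...s1) = 1101 → position 13.
Flip bit 13: corrected codeword = 000111011100111
Data bits at positions 3,5,6,7,9,10,11,12,13,14,15: 01101100111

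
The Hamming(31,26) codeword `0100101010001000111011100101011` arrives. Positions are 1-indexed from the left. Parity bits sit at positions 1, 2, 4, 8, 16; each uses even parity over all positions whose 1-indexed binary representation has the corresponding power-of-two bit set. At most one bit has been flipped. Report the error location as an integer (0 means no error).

s1: b1⊕b3⊕b5⊕b7⊕b9⊕b11⊕b13⊕b15⊕b17⊕b19⊕b21⊕b23⊕b25⊕b27⊕b29⊕b31 = 0⊕0⊕1⊕1⊕1⊕0⊕1⊕0⊕1⊕1⊕1⊕1⊕0⊕0⊕0⊕1 = 1
s2: b2⊕b3⊕b6⊕b7⊕b10⊕b11⊕b14⊕b15⊕b18⊕b19⊕b22⊕b23⊕b26⊕b27⊕b30⊕b31 = 1⊕0⊕0⊕1⊕0⊕0⊕0⊕0⊕1⊕1⊕1⊕1⊕1⊕0⊕1⊕1 = 1
s4: b4⊕b5⊕b6⊕b7⊕b12⊕b13⊕b14⊕b15⊕b20⊕b21⊕b22⊕b23⊕b28⊕b29⊕b30⊕b31 = 0⊕1⊕0⊕1⊕0⊕1⊕0⊕0⊕0⊕1⊕1⊕1⊕1⊕0⊕1⊕1 = 1
s8: b8⊕b9⊕b10⊕b11⊕b12⊕b13⊕b14⊕b15⊕b24⊕b25⊕b26⊕b27⊕b28⊕b29⊕b30⊕b31 = 0⊕1⊕0⊕0⊕0⊕1⊕0⊕0⊕0⊕0⊕1⊕0⊕1⊕0⊕1⊕1 = 0
s16: b16⊕b17⊕b18⊕b19⊕b20⊕b21⊕b22⊕b23⊕b24⊕b25⊕b26⊕b27⊕b28⊕b29⊕b30⊕b31 = 0⊕1⊕1⊕1⊕0⊕1⊕1⊕1⊕0⊕0⊕1⊕0⊕1⊕0⊕1⊕1 = 0
Syndrome (s16...s1) = 00111 → position 7.

7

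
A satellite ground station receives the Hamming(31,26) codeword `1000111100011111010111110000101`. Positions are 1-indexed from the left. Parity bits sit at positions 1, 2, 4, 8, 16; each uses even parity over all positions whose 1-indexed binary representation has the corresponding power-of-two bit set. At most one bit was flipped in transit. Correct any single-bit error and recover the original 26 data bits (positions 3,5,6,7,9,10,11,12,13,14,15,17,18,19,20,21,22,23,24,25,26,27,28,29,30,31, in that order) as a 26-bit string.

s1: b1⊕b3⊕b5⊕b7⊕b9⊕b11⊕b13⊕b15⊕b17⊕b19⊕b21⊕b23⊕b25⊕b27⊕b29⊕b31 = 1⊕0⊕1⊕1⊕0⊕0⊕1⊕1⊕0⊕0⊕1⊕1⊕0⊕0⊕1⊕1 = 1
s2: b2⊕b3⊕b6⊕b7⊕b10⊕b11⊕b14⊕b15⊕b18⊕b19⊕b22⊕b23⊕b26⊕b27⊕b30⊕b31 = 0⊕0⊕1⊕1⊕0⊕0⊕1⊕1⊕1⊕0⊕1⊕1⊕0⊕0⊕0⊕1 = 0
s4: b4⊕b5⊕b6⊕b7⊕b12⊕b13⊕b14⊕b15⊕b20⊕b21⊕b22⊕b23⊕b28⊕b29⊕b30⊕b31 = 0⊕1⊕1⊕1⊕1⊕1⊕1⊕1⊕1⊕1⊕1⊕1⊕0⊕1⊕0⊕1 = 1
s8: b8⊕b9⊕b10⊕b11⊕b12⊕b13⊕b14⊕b15⊕b24⊕b25⊕b26⊕b27⊕b28⊕b29⊕b30⊕b31 = 1⊕0⊕0⊕0⊕1⊕1⊕1⊕1⊕1⊕0⊕0⊕0⊕0⊕1⊕0⊕1 = 0
s16: b16⊕b17⊕b18⊕b19⊕b20⊕b21⊕b22⊕b23⊕b24⊕b25⊕b26⊕b27⊕b28⊕b29⊕b30⊕b31 = 1⊕0⊕1⊕0⊕1⊕1⊕1⊕1⊕1⊕0⊕0⊕0⊕0⊕1⊕0⊕1 = 1
Syndrome (s16...s1) = 10101 → position 21.
Flip bit 21: corrected codeword = 1000111100011111010101110000101
Data bits at positions 3,5,6,7,9,10,11,12,13,14,15,17,18,19,20,21,22,23,24,25,26,27,28,29,30,31: 01110001111010101110000101

01110001111010101110000101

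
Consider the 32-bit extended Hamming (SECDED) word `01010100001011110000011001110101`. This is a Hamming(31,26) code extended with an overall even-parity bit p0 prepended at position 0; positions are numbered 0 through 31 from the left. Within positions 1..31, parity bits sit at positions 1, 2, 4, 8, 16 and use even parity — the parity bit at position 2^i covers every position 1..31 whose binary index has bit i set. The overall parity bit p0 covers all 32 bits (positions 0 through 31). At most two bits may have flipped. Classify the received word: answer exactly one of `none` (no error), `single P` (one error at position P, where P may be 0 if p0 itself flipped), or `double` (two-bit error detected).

single 20

s1: b1⊕b3⊕b5⊕b7⊕b9⊕b11⊕b13⊕b15⊕b17⊕b19⊕b21⊕b23⊕b25⊕b27⊕b29⊕b31 = 1⊕1⊕1⊕0⊕0⊕0⊕1⊕1⊕0⊕0⊕1⊕0⊕1⊕1⊕1⊕1 = 0
s2: b2⊕b3⊕b6⊕b7⊕b10⊕b11⊕b14⊕b15⊕b18⊕b19⊕b22⊕b23⊕b26⊕b27⊕b30⊕b31 = 0⊕1⊕0⊕0⊕1⊕0⊕1⊕1⊕0⊕0⊕1⊕0⊕1⊕1⊕0⊕1 = 0
s4: b4⊕b5⊕b6⊕b7⊕b12⊕b13⊕b14⊕b15⊕b20⊕b21⊕b22⊕b23⊕b28⊕b29⊕b30⊕b31 = 0⊕1⊕0⊕0⊕1⊕1⊕1⊕1⊕0⊕1⊕1⊕0⊕0⊕1⊕0⊕1 = 1
s8: b8⊕b9⊕b10⊕b11⊕b12⊕b13⊕b14⊕b15⊕b24⊕b25⊕b26⊕b27⊕b28⊕b29⊕b30⊕b31 = 0⊕0⊕1⊕0⊕1⊕1⊕1⊕1⊕0⊕1⊕1⊕1⊕0⊕1⊕0⊕1 = 0
s16: b16⊕b17⊕b18⊕b19⊕b20⊕b21⊕b22⊕b23⊕b24⊕b25⊕b26⊕b27⊕b28⊕b29⊕b30⊕b31 = 0⊕0⊕0⊕0⊕0⊕1⊕1⊕0⊕0⊕1⊕1⊕1⊕0⊕1⊕0⊕1 = 1
Syndrome (s16...s1) = 10100 → position 20.
Overall parity (XOR of all 32 bits, including p0): 0⊕1⊕0⊕1⊕0⊕1⊕0⊕0⊕0⊕0⊕1⊕0⊕1⊕1⊕1⊕1⊕0⊕0⊕0⊕0⊕0⊕1⊕1⊕0⊕0⊕1⊕1⊕1⊕0⊕1⊕0⊕1 = 1
Overall=1, syndrome position=20 → single-bit error at position 20.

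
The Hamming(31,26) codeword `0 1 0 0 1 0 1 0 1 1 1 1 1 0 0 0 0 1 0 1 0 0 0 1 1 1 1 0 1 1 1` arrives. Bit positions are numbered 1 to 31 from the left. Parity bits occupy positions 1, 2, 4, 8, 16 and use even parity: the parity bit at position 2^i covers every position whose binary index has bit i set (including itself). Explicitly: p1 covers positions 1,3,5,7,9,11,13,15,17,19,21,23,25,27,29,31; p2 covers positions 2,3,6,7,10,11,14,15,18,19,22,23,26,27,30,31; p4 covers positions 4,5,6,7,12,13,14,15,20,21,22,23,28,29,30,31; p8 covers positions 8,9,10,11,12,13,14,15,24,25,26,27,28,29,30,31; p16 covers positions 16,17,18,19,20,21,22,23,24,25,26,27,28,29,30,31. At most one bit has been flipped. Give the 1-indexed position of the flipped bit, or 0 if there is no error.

19

s1: b1⊕b3⊕b5⊕b7⊕b9⊕b11⊕b13⊕b15⊕b17⊕b19⊕b21⊕b23⊕b25⊕b27⊕b29⊕b31 = 0⊕0⊕1⊕1⊕1⊕1⊕1⊕0⊕0⊕0⊕0⊕0⊕1⊕1⊕1⊕1 = 1
s2: b2⊕b3⊕b6⊕b7⊕b10⊕b11⊕b14⊕b15⊕b18⊕b19⊕b22⊕b23⊕b26⊕b27⊕b30⊕b31 = 1⊕0⊕0⊕1⊕1⊕1⊕0⊕0⊕1⊕0⊕0⊕0⊕1⊕1⊕1⊕1 = 1
s4: b4⊕b5⊕b6⊕b7⊕b12⊕b13⊕b14⊕b15⊕b20⊕b21⊕b22⊕b23⊕b28⊕b29⊕b30⊕b31 = 0⊕1⊕0⊕1⊕1⊕1⊕0⊕0⊕1⊕0⊕0⊕0⊕0⊕1⊕1⊕1 = 0
s8: b8⊕b9⊕b10⊕b11⊕b12⊕b13⊕b14⊕b15⊕b24⊕b25⊕b26⊕b27⊕b28⊕b29⊕b30⊕b31 = 0⊕1⊕1⊕1⊕1⊕1⊕0⊕0⊕1⊕1⊕1⊕1⊕0⊕1⊕1⊕1 = 0
s16: b16⊕b17⊕b18⊕b19⊕b20⊕b21⊕b22⊕b23⊕b24⊕b25⊕b26⊕b27⊕b28⊕b29⊕b30⊕b31 = 0⊕0⊕1⊕0⊕1⊕0⊕0⊕0⊕1⊕1⊕1⊕1⊕0⊕1⊕1⊕1 = 1
Syndrome (s16...s1) = 10011 → position 19.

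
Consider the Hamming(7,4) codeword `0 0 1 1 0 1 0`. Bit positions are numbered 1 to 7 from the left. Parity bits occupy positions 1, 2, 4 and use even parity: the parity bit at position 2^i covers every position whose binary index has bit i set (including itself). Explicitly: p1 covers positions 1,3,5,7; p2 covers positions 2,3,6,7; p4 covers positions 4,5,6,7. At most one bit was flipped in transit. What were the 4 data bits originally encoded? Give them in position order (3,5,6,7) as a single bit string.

s1: b1⊕b3⊕b5⊕b7 = 0⊕1⊕0⊕0 = 1
s2: b2⊕b3⊕b6⊕b7 = 0⊕1⊕1⊕0 = 0
s4: b4⊕b5⊕b6⊕b7 = 1⊕0⊕1⊕0 = 0
Syndrome (s4...s1) = 001 → position 1.
Flip bit 1: corrected codeword = 1011010
Data bits at positions 3,5,6,7: 1010

1010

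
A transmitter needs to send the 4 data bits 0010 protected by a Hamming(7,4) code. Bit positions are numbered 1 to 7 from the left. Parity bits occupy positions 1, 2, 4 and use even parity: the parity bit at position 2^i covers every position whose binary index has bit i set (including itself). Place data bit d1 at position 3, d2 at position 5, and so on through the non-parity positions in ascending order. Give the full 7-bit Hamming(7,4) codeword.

0101010

Place data bits at non-power-of-two positions: b3=0, b5=0, b6=1, b7=0.
p1 = XOR of data positions {3,5,7} = 0⊕0⊕0 = 0
p2 = XOR of data positions {3,6,7} = 0⊕1⊕0 = 1
p4 = XOR of data positions {5,6,7} = 0⊕1⊕0 = 1
Codeword b1..b7 = 0101010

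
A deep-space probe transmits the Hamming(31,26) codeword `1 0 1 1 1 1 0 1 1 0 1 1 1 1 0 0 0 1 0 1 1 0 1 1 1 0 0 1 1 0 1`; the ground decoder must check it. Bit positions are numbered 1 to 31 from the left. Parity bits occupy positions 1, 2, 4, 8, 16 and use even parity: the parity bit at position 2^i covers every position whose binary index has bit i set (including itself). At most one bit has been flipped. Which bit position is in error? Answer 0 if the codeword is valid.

27

s1: b1⊕b3⊕b5⊕b7⊕b9⊕b11⊕b13⊕b15⊕b17⊕b19⊕b21⊕b23⊕b25⊕b27⊕b29⊕b31 = 1⊕1⊕1⊕0⊕1⊕1⊕1⊕0⊕0⊕0⊕1⊕1⊕1⊕0⊕1⊕1 = 1
s2: b2⊕b3⊕b6⊕b7⊕b10⊕b11⊕b14⊕b15⊕b18⊕b19⊕b22⊕b23⊕b26⊕b27⊕b30⊕b31 = 0⊕1⊕1⊕0⊕0⊕1⊕1⊕0⊕1⊕0⊕0⊕1⊕0⊕0⊕0⊕1 = 1
s4: b4⊕b5⊕b6⊕b7⊕b12⊕b13⊕b14⊕b15⊕b20⊕b21⊕b22⊕b23⊕b28⊕b29⊕b30⊕b31 = 1⊕1⊕1⊕0⊕1⊕1⊕1⊕0⊕1⊕1⊕0⊕1⊕1⊕1⊕0⊕1 = 0
s8: b8⊕b9⊕b10⊕b11⊕b12⊕b13⊕b14⊕b15⊕b24⊕b25⊕b26⊕b27⊕b28⊕b29⊕b30⊕b31 = 1⊕1⊕0⊕1⊕1⊕1⊕1⊕0⊕1⊕1⊕0⊕0⊕1⊕1⊕0⊕1 = 1
s16: b16⊕b17⊕b18⊕b19⊕b20⊕b21⊕b22⊕b23⊕b24⊕b25⊕b26⊕b27⊕b28⊕b29⊕b30⊕b31 = 0⊕0⊕1⊕0⊕1⊕1⊕0⊕1⊕1⊕1⊕0⊕0⊕1⊕1⊕0⊕1 = 1
Syndrome (s16...s1) = 11011 → position 27.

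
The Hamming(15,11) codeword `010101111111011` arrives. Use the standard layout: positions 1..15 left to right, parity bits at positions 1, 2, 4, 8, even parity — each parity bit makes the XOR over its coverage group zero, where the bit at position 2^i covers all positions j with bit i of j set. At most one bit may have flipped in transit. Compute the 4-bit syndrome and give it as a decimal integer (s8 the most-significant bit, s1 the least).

10

s1: b1⊕b3⊕b5⊕b7⊕b9⊕b11⊕b13⊕b15 = 0⊕0⊕0⊕1⊕1⊕1⊕0⊕1 = 0
s2: b2⊕b3⊕b6⊕b7⊕b10⊕b11⊕b14⊕b15 = 1⊕0⊕1⊕1⊕1⊕1⊕1⊕1 = 1
s4: b4⊕b5⊕b6⊕b7⊕b12⊕b13⊕b14⊕b15 = 1⊕0⊕1⊕1⊕1⊕0⊕1⊕1 = 0
s8: b8⊕b9⊕b10⊕b11⊕b12⊕b13⊕b14⊕b15 = 1⊕1⊕1⊕1⊕1⊕0⊕1⊕1 = 1
Syndrome (s8...s1) = 1010 → position 10.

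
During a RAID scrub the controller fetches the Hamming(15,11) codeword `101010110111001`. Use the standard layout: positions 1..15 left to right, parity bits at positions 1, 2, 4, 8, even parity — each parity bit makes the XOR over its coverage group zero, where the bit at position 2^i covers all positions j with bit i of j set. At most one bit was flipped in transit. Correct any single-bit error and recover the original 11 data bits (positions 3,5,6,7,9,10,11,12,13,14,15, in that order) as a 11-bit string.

11010011001

s1: b1⊕b3⊕b5⊕b7⊕b9⊕b11⊕b13⊕b15 = 1⊕1⊕1⊕1⊕0⊕1⊕0⊕1 = 0
s2: b2⊕b3⊕b6⊕b7⊕b10⊕b11⊕b14⊕b15 = 0⊕1⊕0⊕1⊕1⊕1⊕0⊕1 = 1
s4: b4⊕b5⊕b6⊕b7⊕b12⊕b13⊕b14⊕b15 = 0⊕1⊕0⊕1⊕1⊕0⊕0⊕1 = 0
s8: b8⊕b9⊕b10⊕b11⊕b12⊕b13⊕b14⊕b15 = 1⊕0⊕1⊕1⊕1⊕0⊕0⊕1 = 1
Syndrome (s8...s1) = 1010 → position 10.
Flip bit 10: corrected codeword = 101010110011001
Data bits at positions 3,5,6,7,9,10,11,12,13,14,15: 11010011001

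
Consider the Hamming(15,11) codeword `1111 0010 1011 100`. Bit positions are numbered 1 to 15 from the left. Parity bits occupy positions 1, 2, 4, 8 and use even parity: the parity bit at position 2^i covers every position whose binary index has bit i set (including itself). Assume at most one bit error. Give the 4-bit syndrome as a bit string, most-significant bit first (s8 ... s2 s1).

0000

s1: b1⊕b3⊕b5⊕b7⊕b9⊕b11⊕b13⊕b15 = 1⊕1⊕0⊕1⊕1⊕1⊕1⊕0 = 0
s2: b2⊕b3⊕b6⊕b7⊕b10⊕b11⊕b14⊕b15 = 1⊕1⊕0⊕1⊕0⊕1⊕0⊕0 = 0
s4: b4⊕b5⊕b6⊕b7⊕b12⊕b13⊕b14⊕b15 = 1⊕0⊕0⊕1⊕1⊕1⊕0⊕0 = 0
s8: b8⊕b9⊕b10⊕b11⊕b12⊕b13⊕b14⊕b15 = 0⊕1⊕0⊕1⊕1⊕1⊕0⊕0 = 0
Syndrome (s8...s1) = 0000 → position 0 (no error).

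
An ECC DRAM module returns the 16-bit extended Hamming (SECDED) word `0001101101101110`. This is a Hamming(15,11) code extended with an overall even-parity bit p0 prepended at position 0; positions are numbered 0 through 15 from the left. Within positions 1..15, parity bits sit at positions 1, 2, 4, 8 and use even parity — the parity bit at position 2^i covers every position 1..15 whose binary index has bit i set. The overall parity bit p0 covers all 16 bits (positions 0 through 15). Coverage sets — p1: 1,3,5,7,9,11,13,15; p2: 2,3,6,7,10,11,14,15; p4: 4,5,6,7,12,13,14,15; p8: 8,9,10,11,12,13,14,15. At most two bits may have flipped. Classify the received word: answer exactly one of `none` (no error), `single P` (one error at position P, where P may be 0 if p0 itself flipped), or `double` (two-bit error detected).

single 10

s1: b1⊕b3⊕b5⊕b7⊕b9⊕b11⊕b13⊕b15 = 0⊕1⊕0⊕1⊕1⊕0⊕1⊕0 = 0
s2: b2⊕b3⊕b6⊕b7⊕b10⊕b11⊕b14⊕b15 = 0⊕1⊕1⊕1⊕1⊕0⊕1⊕0 = 1
s4: b4⊕b5⊕b6⊕b7⊕b12⊕b13⊕b14⊕b15 = 1⊕0⊕1⊕1⊕1⊕1⊕1⊕0 = 0
s8: b8⊕b9⊕b10⊕b11⊕b12⊕b13⊕b14⊕b15 = 0⊕1⊕1⊕0⊕1⊕1⊕1⊕0 = 1
Syndrome (s8...s1) = 1010 → position 10.
Overall parity (XOR of all 16 bits, including p0): 0⊕0⊕0⊕1⊕1⊕0⊕1⊕1⊕0⊕1⊕1⊕0⊕1⊕1⊕1⊕0 = 1
Overall=1, syndrome position=10 → single-bit error at position 10.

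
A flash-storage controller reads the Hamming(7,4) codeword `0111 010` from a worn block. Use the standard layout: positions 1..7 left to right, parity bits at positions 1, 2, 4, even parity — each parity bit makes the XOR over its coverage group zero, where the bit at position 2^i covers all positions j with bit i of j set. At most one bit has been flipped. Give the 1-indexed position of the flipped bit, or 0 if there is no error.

s1: b1⊕b3⊕b5⊕b7 = 0⊕1⊕0⊕0 = 1
s2: b2⊕b3⊕b6⊕b7 = 1⊕1⊕1⊕0 = 1
s4: b4⊕b5⊕b6⊕b7 = 1⊕0⊕1⊕0 = 0
Syndrome (s4...s1) = 011 → position 3.

3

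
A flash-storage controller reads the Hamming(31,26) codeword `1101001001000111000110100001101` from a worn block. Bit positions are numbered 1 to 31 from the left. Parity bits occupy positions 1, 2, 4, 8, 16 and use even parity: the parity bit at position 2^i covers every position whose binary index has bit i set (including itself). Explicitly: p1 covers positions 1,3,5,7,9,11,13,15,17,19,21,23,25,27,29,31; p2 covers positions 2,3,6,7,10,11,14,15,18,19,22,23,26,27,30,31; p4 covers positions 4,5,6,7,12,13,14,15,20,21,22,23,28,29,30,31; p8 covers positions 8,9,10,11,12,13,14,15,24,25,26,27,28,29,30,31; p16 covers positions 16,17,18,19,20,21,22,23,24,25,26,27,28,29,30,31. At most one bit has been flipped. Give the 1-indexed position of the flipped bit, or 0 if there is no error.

19

s1: b1⊕b3⊕b5⊕b7⊕b9⊕b11⊕b13⊕b15⊕b17⊕b19⊕b21⊕b23⊕b25⊕b27⊕b29⊕b31 = 1⊕0⊕0⊕1⊕0⊕0⊕0⊕1⊕0⊕0⊕1⊕1⊕0⊕0⊕1⊕1 = 1
s2: b2⊕b3⊕b6⊕b7⊕b10⊕b11⊕b14⊕b15⊕b18⊕b19⊕b22⊕b23⊕b26⊕b27⊕b30⊕b31 = 1⊕0⊕0⊕1⊕1⊕0⊕1⊕1⊕0⊕0⊕0⊕1⊕0⊕0⊕0⊕1 = 1
s4: b4⊕b5⊕b6⊕b7⊕b12⊕b13⊕b14⊕b15⊕b20⊕b21⊕b22⊕b23⊕b28⊕b29⊕b30⊕b31 = 1⊕0⊕0⊕1⊕0⊕0⊕1⊕1⊕1⊕1⊕0⊕1⊕1⊕1⊕0⊕1 = 0
s8: b8⊕b9⊕b10⊕b11⊕b12⊕b13⊕b14⊕b15⊕b24⊕b25⊕b26⊕b27⊕b28⊕b29⊕b30⊕b31 = 0⊕0⊕1⊕0⊕0⊕0⊕1⊕1⊕0⊕0⊕0⊕0⊕1⊕1⊕0⊕1 = 0
s16: b16⊕b17⊕b18⊕b19⊕b20⊕b21⊕b22⊕b23⊕b24⊕b25⊕b26⊕b27⊕b28⊕b29⊕b30⊕b31 = 1⊕0⊕0⊕0⊕1⊕1⊕0⊕1⊕0⊕0⊕0⊕0⊕1⊕1⊕0⊕1 = 1
Syndrome (s16...s1) = 10011 → position 19.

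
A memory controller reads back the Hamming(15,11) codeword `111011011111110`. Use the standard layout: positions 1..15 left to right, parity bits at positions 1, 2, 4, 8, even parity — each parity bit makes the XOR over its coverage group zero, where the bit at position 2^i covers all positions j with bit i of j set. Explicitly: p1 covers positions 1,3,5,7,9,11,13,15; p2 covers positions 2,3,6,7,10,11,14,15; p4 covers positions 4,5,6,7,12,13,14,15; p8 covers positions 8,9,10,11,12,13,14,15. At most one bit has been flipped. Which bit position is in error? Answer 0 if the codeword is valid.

s1: b1⊕b3⊕b5⊕b7⊕b9⊕b11⊕b13⊕b15 = 1⊕1⊕1⊕0⊕1⊕1⊕1⊕0 = 0
s2: b2⊕b3⊕b6⊕b7⊕b10⊕b11⊕b14⊕b15 = 1⊕1⊕1⊕0⊕1⊕1⊕1⊕0 = 0
s4: b4⊕b5⊕b6⊕b7⊕b12⊕b13⊕b14⊕b15 = 0⊕1⊕1⊕0⊕1⊕1⊕1⊕0 = 1
s8: b8⊕b9⊕b10⊕b11⊕b12⊕b13⊕b14⊕b15 = 1⊕1⊕1⊕1⊕1⊕1⊕1⊕0 = 1
Syndrome (s8...s1) = 1100 → position 12.

12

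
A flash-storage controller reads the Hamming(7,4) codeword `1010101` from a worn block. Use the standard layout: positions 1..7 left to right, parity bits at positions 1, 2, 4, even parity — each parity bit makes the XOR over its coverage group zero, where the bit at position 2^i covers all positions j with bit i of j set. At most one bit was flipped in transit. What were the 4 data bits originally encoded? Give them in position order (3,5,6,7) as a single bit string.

1101

s1: b1⊕b3⊕b5⊕b7 = 1⊕1⊕1⊕1 = 0
s2: b2⊕b3⊕b6⊕b7 = 0⊕1⊕0⊕1 = 0
s4: b4⊕b5⊕b6⊕b7 = 0⊕1⊕0⊕1 = 0
Syndrome (s4...s1) = 000 → position 0 (no error).
No correction needed.
Data bits at positions 3,5,6,7: 1101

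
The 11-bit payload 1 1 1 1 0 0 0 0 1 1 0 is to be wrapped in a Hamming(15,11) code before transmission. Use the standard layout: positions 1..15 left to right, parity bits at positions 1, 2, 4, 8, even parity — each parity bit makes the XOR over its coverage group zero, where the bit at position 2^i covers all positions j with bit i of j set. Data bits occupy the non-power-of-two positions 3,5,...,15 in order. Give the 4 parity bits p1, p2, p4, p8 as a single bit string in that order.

Place data bits at non-power-of-two positions: b3=1, b5=1, b6=1, b7=1, b9=0, b10=0, b11=0, b12=0, b13=1, b14=1, b15=0.
p1 = XOR of data positions {3,5,7,9,11,13,15} = 1⊕1⊕1⊕0⊕0⊕1⊕0 = 0
p2 = XOR of data positions {3,6,7,10,11,14,15} = 1⊕1⊕1⊕0⊕0⊕1⊕0 = 0
p4 = XOR of data positions {5,6,7,12,13,14,15} = 1⊕1⊕1⊕0⊕1⊕1⊕0 = 1
p8 = XOR of data positions {9,10,11,12,13,14,15} = 0⊕0⊕0⊕0⊕1⊕1⊕0 = 0
Parity bits p1,p2,p4,p8 = 0010

0010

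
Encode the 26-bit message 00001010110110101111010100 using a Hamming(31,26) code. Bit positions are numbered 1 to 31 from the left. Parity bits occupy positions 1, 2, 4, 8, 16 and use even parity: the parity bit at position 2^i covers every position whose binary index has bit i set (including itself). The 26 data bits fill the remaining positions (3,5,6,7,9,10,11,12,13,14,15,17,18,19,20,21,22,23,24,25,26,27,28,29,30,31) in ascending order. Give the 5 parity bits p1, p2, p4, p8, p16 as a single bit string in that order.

00001

Place data bits at non-power-of-two positions: b3=0, b5=0, b6=0, b7=0, b9=1, b10=0, b11=1, b12=0, b13=1, b14=1, b15=0, b17=1, b18=1, b19=0, b20=1, b21=0, b22=1, b23=1, b24=1, b25=1, b26=0, b27=1, b28=0, b29=1, b30=0, b31=0.
p1 = XOR of data positions {3,5,7,9,11,13,15,17,19,21,23,25,27,29,31} = 0⊕0⊕0⊕1⊕1⊕1⊕0⊕1⊕0⊕0⊕1⊕1⊕1⊕1⊕0 = 0
p2 = XOR of data positions {3,6,7,10,11,14,15,18,19,22,23,26,27,30,31} = 0⊕0⊕0⊕0⊕1⊕1⊕0⊕1⊕0⊕1⊕1⊕0⊕1⊕0⊕0 = 0
p4 = XOR of data positions {5,6,7,12,13,14,15,20,21,22,23,28,29,30,31} = 0⊕0⊕0⊕0⊕1⊕1⊕0⊕1⊕0⊕1⊕1⊕0⊕1⊕0⊕0 = 0
p8 = XOR of data positions {9,10,11,12,13,14,15,24,25,26,27,28,29,30,31} = 1⊕0⊕1⊕0⊕1⊕1⊕0⊕1⊕1⊕0⊕1⊕0⊕1⊕0⊕0 = 0
p16 = XOR of data positions {17,18,19,20,21,22,23,24,25,26,27,28,29,30,31} = 1⊕1⊕0⊕1⊕0⊕1⊕1⊕1⊕1⊕0⊕1⊕0⊕1⊕0⊕0 = 1
Parity bits p1,p2,p4,p8,p16 = 00001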